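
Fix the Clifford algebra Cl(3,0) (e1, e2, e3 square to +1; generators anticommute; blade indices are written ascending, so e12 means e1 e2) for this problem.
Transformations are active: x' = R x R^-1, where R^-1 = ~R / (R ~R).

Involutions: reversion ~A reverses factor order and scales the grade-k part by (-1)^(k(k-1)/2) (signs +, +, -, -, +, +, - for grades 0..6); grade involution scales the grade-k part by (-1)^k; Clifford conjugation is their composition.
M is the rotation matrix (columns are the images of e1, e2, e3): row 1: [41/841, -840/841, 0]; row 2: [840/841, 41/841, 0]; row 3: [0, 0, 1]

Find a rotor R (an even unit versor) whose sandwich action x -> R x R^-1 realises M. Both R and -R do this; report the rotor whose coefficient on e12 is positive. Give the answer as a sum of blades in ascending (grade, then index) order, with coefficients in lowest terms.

Method: write R = a + b12*e12 + b13*e13 + b23*e23 with a^2 + b12^2 + b13^2 + b23^2 = 1 (so R^-1 = ~R). Expanding the columns R e_j ~R gives tr M = 4a^2 - 1 and, from the antisymmetric part, M21 - M12 = -4a*b12, M13 - M31 = 4a*b13, M32 - M23 = -4a*b23.
Here tr M = 923/841, so a^2 = (1 + tr M)/4 = 441/841 and a = ±21/29. Taking a = 21/29: M21 - M12 = 1680/841, M13 - M31 = 0, M32 - M23 = 0, giving b12 = -20/29, b13 = 0, b23 = 0, i.e. R = 21/29 - 20/29*e12.
Its e12 coefficient is negative, so report the other preimage -R.
Answer: -21/29 + 20/29*e12. Why the constraint matters: R and -R act identically through the sandwich — M has trace 923/841 either way — so only the sign condition on e12 picks one of the two preimages.


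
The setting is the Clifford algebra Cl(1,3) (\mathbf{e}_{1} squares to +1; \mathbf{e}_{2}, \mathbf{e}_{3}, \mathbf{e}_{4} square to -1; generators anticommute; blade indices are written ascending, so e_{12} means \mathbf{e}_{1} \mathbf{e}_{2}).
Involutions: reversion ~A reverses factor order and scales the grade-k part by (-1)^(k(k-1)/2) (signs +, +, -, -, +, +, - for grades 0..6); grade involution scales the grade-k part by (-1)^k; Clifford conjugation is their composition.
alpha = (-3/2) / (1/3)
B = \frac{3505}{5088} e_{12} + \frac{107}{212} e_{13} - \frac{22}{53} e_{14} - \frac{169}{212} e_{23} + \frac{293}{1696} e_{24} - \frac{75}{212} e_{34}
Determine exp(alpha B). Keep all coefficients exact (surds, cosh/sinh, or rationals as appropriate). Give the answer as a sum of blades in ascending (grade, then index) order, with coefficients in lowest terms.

B^2 term by term: the squares give (\frac{3505}{5088})^2*(e_{12})^2 + (\frac{107}{212})^2*(e_{13})^2 + (-\frac{22}{53})^2*(e_{14})^2 + (-\frac{169}{212})^2*(e_{23})^2 + (\frac{293}{1696})^2*(e_{24})^2 + (-\frac{75}{212})^2*(e_{34})^2 = \frac{12285025}{25887744}*(+1) + \frac{11449}{44944}*(+1) + \frac{484}{2809}*(+1) + \frac{28561}{44944}*(-1) + \frac{85849}{2876416}*(-1) + \frac{5625}{44944}*(-1) = \frac{1}{9} (each basis 2-blade squares to minus the product of its generators' squares); cross terms between blades sharing an index anticommute and cancel; the commuting (index-disjoint) pairs give grade-4 terms 2*c*c'*(blade product), which cancel blade by blade — e_{1234}: -\frac{87625}{179776} - \frac{31351}{179776} + \frac{1859}{2809} = 0 — confirming B is simple. So B^2 = \frac{1}{9}.
B^2 = \frac{1}{9} — the positive square puts this in the hyperbolic regime; l = \frac{1}{3}, alpha*l = - \frac{3}{2}, so exp(alpha B) = cosh(- \frac{3}{2}) + (sinh(- \frac{3}{2})/(\frac{1}{3}))*B = \cosh{\left(\frac{3}{2} \right)} + (- 3 \sinh{\left(\frac{3}{2} \right)})*B.
Answer: \cosh{\left(\frac{3}{2} \right)} - \frac{3505 \sinh{\left(\frac{3}{2} \right)}}{1696} e_{12} - \frac{321 \sinh{\left(\frac{3}{2} \right)}}{212} e_{13} + \frac{66 \sinh{\left(\frac{3}{2} \right)}}{53} e_{14} + \frac{507 \sinh{\left(\frac{3}{2} \right)}}{212} e_{23} - \frac{879 \sinh{\left(\frac{3}{2} \right)}}{1696} e_{24} + \frac{225 \sinh{\left(\frac{3}{2} \right)}}{212} e_{34}


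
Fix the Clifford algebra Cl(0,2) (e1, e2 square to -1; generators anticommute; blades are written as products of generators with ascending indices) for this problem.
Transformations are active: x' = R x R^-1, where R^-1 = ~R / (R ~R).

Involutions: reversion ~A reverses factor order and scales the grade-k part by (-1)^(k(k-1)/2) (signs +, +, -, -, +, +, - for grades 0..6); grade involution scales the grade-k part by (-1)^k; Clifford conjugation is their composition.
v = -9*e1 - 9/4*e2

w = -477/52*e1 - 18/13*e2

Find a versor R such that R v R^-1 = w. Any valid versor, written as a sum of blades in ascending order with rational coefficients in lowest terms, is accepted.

Here q(v) = q(w) = -1377/16; the classical choice R = v + w = -945/52*e1 - 189/52*e2 then realises v -> w under the sandwich.
Answer: -945/52*e1 - 189/52*e2


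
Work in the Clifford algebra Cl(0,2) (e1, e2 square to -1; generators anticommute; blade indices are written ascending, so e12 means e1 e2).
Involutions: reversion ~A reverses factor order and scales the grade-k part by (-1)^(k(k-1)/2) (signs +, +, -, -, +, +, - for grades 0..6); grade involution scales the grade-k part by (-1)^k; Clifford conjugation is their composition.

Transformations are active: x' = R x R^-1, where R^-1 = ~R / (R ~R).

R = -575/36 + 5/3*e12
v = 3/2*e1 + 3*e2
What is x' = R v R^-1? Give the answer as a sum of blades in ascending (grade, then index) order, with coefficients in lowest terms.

~R = -575/36 - 5/3*e12, and R ~R = 334225/1296, so R^-1 = ~R / (334225/1296).
R v = -695/24*e1 - 545/12*e2
Answer: 55803/26738*e1 + 35103/13369*e2


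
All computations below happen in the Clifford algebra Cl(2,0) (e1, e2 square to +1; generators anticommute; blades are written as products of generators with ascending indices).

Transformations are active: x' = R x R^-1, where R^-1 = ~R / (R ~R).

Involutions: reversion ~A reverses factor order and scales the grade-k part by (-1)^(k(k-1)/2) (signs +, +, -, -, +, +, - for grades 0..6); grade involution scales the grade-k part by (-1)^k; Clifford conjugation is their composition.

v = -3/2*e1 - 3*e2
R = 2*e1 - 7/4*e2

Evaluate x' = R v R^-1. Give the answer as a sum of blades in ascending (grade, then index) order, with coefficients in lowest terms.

~R = 2*e1 - 7/4*e2, and R ~R = 113/16, so R^-1 = ~R / (113/16).
R v = 9/4 - 69/8*e1 e2
Answer: 627/226*e1 + 213/113*e2


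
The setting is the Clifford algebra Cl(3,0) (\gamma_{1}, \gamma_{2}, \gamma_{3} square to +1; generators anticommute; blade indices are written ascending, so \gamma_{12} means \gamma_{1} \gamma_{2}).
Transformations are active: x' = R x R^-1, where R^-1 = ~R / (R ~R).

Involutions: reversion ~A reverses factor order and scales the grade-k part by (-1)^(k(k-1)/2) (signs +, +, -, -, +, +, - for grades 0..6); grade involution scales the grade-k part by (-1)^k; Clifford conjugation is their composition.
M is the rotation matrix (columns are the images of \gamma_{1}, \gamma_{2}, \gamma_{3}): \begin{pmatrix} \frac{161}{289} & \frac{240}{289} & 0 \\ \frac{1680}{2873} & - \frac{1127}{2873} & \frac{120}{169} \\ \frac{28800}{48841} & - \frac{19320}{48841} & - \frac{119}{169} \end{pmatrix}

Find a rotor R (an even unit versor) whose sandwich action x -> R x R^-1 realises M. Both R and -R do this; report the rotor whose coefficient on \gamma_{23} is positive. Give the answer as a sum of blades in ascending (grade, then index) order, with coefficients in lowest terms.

Method: write R = a + b12*\gamma_{12} + b13*\gamma_{13} + b23*\gamma_{23} with a^2 + b12^2 + b13^2 + b23^2 = 1 (so R^-1 = ~R). Expanding the columns R e_j ~R gives tr M = 4a^2 - 1 and, from the antisymmetric part, M21 - M12 = -4a*b12, M13 - M31 = 4a*b13, M32 - M23 = -4a*b23.
Here tr M = -\frac{26341}{48841}, so a^2 = (1 + tr M)/4 = \frac{5625}{48841} and a = ±\frac{75}{221}. Taking a = \frac{75}{221}: M21 - M12 = -\frac{12000}{48841}, M13 - M31 = -\frac{28800}{48841}, M32 - M23 = -\frac{54000}{48841}, giving b12 = \frac{40}{221}, b13 = -\frac{96}{221}, b23 = \frac{180}{221}, i.e. R = \frac{75}{221} + \frac{40}{221} \gamma_{12} - \frac{96}{221} \gamma_{13} + \frac{180}{221} \gamma_{23}.
Its \gamma_{23} coefficient is already positive.
Answer: \frac{75}{221} + \frac{40}{221} \gamma_{12} - \frac{96}{221} \gamma_{13} + \frac{180}{221} \gamma_{23}. Note: both R and -R realise this M (trace -\frac{26341}{48841}); the covering map identifies them, and the \gamma_{23}-coefficient sign is the tie-breaker.


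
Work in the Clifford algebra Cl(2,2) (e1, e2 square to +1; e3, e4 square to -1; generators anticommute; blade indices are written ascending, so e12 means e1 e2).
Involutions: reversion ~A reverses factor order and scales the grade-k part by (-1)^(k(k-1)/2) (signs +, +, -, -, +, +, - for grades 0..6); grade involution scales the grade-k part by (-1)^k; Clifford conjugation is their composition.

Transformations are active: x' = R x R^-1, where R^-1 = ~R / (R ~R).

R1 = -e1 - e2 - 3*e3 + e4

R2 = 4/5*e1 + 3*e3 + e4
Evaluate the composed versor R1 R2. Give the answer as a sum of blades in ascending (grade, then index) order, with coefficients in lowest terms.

Distribute over the terms of R2 (each basis-blade product reordered to ascending indices, repeated generators contracted through their squares):
R1 (4/5*e1) = -4/5 + 4/5*e12 + 12/5*e13 - 4/5*e14
R1 (3*e3) = 9 - 3*e13 - 3*e23 - 3*e34
R1 (e4) = -1 - e14 - e24 - 3*e34
Summing the partial products and collecting blades:
Answer: 36/5 + 4/5*e12 - 3/5*e13 - 9/5*e14 - 3*e23 - e24 - 6*e34


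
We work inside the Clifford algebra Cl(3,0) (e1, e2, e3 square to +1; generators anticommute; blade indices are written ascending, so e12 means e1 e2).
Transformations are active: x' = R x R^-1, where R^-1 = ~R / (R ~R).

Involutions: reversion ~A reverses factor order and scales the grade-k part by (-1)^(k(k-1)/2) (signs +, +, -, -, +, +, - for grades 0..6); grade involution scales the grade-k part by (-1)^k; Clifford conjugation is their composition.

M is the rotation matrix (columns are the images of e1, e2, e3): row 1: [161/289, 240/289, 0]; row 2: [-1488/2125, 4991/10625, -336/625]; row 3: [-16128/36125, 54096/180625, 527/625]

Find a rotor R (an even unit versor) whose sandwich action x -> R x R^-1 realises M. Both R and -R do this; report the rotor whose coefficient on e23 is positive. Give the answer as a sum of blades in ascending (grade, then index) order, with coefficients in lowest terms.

Method: write R = a + b12*e12 + b13*e13 + b23*e23 with a^2 + b12^2 + b13^2 + b23^2 = 1 (so R^-1 = ~R). Expanding the columns R e_j ~R gives tr M = 4a^2 - 1 and, from the antisymmetric part, M21 - M12 = -4a*b12, M13 - M31 = 4a*b13, M32 - M23 = -4a*b23.
Here tr M = 13511/7225, so a^2 = (1 + tr M)/4 = 5184/7225 and a = ±72/85. Taking a = 72/85: M21 - M12 = -55296/36125, M13 - M31 = 16128/36125, M32 - M23 = 6048/7225, giving b12 = 192/425, b13 = 56/425, b23 = -21/85, i.e. R = 72/85 + 192/425*e12 + 56/425*e13 - 21/85*e23.
Its e23 coefficient is negative, so report the other preimage -R.
Answer: -72/85 - 192/425*e12 - 56/425*e13 + 21/85*e23. Uniqueness: Spin(3) -> SO(3) maps R and -R to the same rotation of trace 13511/7225; fixing the sign of the e23 coefficient removes the ambiguity.


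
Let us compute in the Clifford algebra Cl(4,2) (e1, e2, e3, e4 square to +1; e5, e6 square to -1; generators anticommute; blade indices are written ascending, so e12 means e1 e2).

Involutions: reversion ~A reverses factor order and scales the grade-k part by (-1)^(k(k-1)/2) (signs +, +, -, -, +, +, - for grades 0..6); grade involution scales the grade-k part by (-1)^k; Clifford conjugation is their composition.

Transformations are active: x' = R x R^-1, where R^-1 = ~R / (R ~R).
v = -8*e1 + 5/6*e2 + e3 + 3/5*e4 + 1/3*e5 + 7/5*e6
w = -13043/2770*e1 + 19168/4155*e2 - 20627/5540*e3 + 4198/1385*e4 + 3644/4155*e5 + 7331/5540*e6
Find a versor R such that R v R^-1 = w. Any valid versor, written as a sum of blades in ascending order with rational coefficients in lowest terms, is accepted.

Construction: equal norms (both 3839/60) license R = v + w = -35203/2770*e1 + 15087/2770*e2 - 15087/5540*e3 + 5029/1385*e4 + 5029/4155*e5 + 15087/5540*e6 — nothing changes along that direction, while (v - w)/2 changes sign, so v maps onto w.
Answer: -35203/2770*e1 + 15087/2770*e2 - 15087/5540*e3 + 5029/1385*e4 + 5029/4155*e5 + 15087/5540*e6


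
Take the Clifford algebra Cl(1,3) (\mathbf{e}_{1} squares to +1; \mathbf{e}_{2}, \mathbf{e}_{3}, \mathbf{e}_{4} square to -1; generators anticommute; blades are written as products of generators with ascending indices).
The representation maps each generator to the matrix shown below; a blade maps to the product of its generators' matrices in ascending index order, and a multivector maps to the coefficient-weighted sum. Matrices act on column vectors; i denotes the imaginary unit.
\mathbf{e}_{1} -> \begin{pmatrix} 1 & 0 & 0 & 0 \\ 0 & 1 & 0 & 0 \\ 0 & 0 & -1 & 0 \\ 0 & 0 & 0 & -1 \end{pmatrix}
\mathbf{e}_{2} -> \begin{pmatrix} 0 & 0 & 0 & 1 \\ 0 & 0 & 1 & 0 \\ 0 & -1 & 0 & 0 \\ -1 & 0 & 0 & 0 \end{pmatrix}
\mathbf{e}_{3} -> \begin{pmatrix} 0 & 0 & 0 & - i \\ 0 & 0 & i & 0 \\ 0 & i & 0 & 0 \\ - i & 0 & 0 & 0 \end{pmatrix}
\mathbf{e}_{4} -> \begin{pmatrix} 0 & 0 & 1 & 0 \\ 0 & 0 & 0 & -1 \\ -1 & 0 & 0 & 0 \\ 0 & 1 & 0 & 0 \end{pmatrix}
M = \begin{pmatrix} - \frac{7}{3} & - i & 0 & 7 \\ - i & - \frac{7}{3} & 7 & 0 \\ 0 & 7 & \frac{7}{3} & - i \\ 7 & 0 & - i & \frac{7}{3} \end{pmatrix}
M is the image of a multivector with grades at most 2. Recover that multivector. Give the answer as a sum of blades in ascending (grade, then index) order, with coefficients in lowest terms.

Method: the blade images are trace-orthogonal — tr(rho(e_A) rho(e_B)^-1) = 4 if A = B and 0 otherwise — and rho(e_A)^-1 = (e_A)^2 * rho(e_A) with (e_A)^2 = +1 or -1, so the coefficient of e_A in the preimage is (e_A)^2 * tr(M rho(e_A))/4.
Nonzero projections over blades of grade <= 2: e_{1}: (e_{1})^2 = +1, tr(M rho(e_{1})) = - \frac{28}{3}, coefficient -\frac{7}{3}; e_{1} e_{2}: (e_{1} e_{2})^2 = +1, tr(M rho(e_{1} e_{2})) = 28, coefficient 7; e_{3} e_{4}: (e_{3} e_{4})^2 = -1, tr(M rho(e_{3} e_{4})) = -4, coefficient 1. Every other blade of grade <= 2 projects to 0.
Answer: -\frac{7}{3} e_{1} + 7 e_{1} e_{2} + e_{3} e_{4}


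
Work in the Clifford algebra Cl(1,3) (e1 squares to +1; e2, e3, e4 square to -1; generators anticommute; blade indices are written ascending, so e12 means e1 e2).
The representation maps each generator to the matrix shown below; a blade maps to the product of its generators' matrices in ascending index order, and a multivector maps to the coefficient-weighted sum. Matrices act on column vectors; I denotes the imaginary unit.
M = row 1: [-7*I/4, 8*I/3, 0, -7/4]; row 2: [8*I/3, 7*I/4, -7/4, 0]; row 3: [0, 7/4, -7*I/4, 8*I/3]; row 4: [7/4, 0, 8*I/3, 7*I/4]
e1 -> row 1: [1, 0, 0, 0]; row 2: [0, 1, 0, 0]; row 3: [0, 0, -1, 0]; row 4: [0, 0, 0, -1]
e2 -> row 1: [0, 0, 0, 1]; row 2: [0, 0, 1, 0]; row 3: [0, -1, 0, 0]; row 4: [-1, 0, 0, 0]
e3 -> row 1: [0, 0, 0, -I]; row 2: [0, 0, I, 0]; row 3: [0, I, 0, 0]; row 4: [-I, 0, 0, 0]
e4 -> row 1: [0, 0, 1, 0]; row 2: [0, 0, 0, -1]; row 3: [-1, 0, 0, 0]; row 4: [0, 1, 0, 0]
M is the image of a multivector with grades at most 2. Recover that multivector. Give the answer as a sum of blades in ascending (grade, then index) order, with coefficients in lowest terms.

Method: the blade images are trace-orthogonal — tr(rho(e_A) rho(e_B)^-1) = 4 if A = B and 0 otherwise — and rho(e_A)^-1 = (e_A)^2 * rho(e_A) with (e_A)^2 = +1 or -1, so the coefficient of e_A in the preimage is (e_A)^2 * tr(M rho(e_A))/4.
Nonzero projections over blades of grade <= 2: e2: (e2)^2 = -1, tr(M rho(e2)) = 7, coefficient -7/4; e23: (e23)^2 = -1, tr(M rho(e23)) = -7, coefficient 7/4; e34: (e34)^2 = -1, tr(M rho(e34)) = 32/3, coefficient -8/3. Every other blade of grade <= 2 projects to 0.
Answer: -7/4*e2 + 7/4*e23 - 8/3*e34


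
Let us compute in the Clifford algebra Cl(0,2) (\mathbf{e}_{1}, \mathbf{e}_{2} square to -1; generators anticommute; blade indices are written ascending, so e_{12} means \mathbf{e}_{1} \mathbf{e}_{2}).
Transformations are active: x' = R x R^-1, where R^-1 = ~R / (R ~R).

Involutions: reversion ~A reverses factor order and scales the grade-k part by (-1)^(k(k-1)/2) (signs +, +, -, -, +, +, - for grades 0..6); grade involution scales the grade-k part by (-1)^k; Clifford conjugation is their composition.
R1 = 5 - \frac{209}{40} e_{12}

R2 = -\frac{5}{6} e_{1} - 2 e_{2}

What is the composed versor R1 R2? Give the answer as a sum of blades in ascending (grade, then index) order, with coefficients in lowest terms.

Distribute over the terms of R1 (each basis-blade product reordered to ascending indices, repeated generators contracted through their squares):
(5) R2 = -\frac{25}{6} e_{1} - 10 e_{2}
(-\frac{209}{40} e_{12}) R2 = -\frac{209}{20} e_{1} + \frac{209}{48} e_{2}
Summing the partial products and collecting blades:
Answer: -\frac{877}{60} e_{1} - \frac{271}{48} e_{2}


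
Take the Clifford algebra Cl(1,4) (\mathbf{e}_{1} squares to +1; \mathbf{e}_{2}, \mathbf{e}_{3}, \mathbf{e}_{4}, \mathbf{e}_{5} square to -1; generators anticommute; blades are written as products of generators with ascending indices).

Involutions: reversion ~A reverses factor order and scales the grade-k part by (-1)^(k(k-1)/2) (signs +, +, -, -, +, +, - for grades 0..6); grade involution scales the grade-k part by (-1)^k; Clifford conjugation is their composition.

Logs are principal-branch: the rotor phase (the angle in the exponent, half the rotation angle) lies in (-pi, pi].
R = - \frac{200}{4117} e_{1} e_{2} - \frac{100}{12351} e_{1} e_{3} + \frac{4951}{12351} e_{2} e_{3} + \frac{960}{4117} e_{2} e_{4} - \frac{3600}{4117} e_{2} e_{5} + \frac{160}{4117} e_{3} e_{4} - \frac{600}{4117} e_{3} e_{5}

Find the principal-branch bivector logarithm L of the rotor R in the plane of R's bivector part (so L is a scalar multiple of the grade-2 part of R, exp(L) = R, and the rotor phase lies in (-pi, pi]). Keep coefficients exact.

The scalar part of R is 0, which fixes the principal-branch rotor phase; the unit plane is then the bivector part divided by the sine of that phase, and L is that plane scaled by the phase.
Concretely: cos(phase) = 0 gives phase = ±\frac{\pi}{2}, and since phase/sin(phase) is even the sign is immaterial: L = (phase/sin(phase)) * <R>_2 = (\frac{\pi}{2}) * <R>_2.
Answer: - \frac{100 \pi}{4117} e_{1} e_{2} - \frac{50 \pi}{12351} e_{1} e_{3} + \frac{4951 \pi}{24702} e_{2} e_{3} + \frac{480 \pi}{4117} e_{2} e_{4} - \frac{1800 \pi}{4117} e_{2} e_{5} + \frac{80 \pi}{4117} e_{3} e_{4} - \frac{300 \pi}{4117} e_{3} e_{5}


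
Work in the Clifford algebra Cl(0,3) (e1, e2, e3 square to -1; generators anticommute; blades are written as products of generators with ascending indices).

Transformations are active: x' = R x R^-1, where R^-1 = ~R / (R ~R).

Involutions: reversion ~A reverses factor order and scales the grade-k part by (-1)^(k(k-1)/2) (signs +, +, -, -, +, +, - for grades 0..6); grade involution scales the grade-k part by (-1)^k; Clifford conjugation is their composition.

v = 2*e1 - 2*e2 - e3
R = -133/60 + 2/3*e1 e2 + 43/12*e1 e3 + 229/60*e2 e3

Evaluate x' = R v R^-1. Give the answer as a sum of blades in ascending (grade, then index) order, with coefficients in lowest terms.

~R = -133/60 - 2/3*e1 e2 - 43/12*e1 e3 - 229/60*e2 e3, and R ~R = 23591/720, so R^-1 = ~R / (23591/720).
R v = 29/60*e1 + 115/12*e2 + 7/4*e3 + 212/15*e1 e2 e3
Answer: 28952/23591*e1 - 56336/23591*e2 + 31573/23591*e3


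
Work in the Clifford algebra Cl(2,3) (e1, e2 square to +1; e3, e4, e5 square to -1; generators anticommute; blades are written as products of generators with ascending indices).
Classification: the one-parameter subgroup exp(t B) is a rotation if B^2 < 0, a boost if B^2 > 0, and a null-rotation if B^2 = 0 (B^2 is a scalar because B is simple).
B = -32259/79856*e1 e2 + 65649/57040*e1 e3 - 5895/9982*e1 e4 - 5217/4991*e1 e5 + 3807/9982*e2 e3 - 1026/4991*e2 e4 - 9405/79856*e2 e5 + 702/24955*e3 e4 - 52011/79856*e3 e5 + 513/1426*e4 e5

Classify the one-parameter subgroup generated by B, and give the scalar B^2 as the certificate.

B^2 term by term: the squares give (-32259/79856)^2*(e1 e2)^2 + (65649/57040)^2*(e1 e3)^2 + (-5895/9982)^2*(e1 e4)^2 + (-5217/4991)^2*(e1 e5)^2 + (3807/9982)^2*(e2 e3)^2 + (-1026/4991)^2*(e2 e4)^2 + (-9405/79856)^2*(e2 e5)^2 + (702/24955)^2*(e3 e4)^2 + (-52011/79856)^2*(e3 e5)^2 + (513/1426)^2*(e4 e5)^2 = 1040643081/6376980736*(-1) + 4309791201/3253561600*(+1) + 34751025/99640324*(+1) + 27217089/24910081*(+1) + 14493249/99640324*(+1) + 1052676/24910081*(+1) + 88454025/6376980736*(+1) + 492804/622752025*(-1) + 2705144121/6376980736*(-1) + 263169/2033476*(-1) = 9/4 (each basis 2-blade squares to minus the product of its generators' squares); cross terms between blades sharing an index anticommute and cancel; the commuting (index-disjoint) pairs give grade-4 terms 2*c*c'*(blade product), which cancel blade by blade — e1 e2 e3 e4: -11322909/498201620 + 33677937/71171660 - 22442265/49820162 = 0; e1 e2 e3 e5: 1677822849/3188490368 + 123485769/455498624 - 19861119/24910081 = 0; e1 e2 e4 e5: -16548867/56937328 - 55442475/398561296 + 10705284/24910081 = 0; e1 e3 e4 e5: 33677937/40669520 - 306604845/398561296 - 7324668/124550405 = 0; e2 e3 e4 e5: 1952991/7117166 - 26681643/99640324 - 660231/99640324 = 0 — confirming B is simple. So B^2 = 9/4.
Answer: boost, certificate B^2 = 9/4. The invariant at work: B^2 = 9/4 is unchanged by conjugation, hence its sign classifies the subgroup whatever basis B is written in.


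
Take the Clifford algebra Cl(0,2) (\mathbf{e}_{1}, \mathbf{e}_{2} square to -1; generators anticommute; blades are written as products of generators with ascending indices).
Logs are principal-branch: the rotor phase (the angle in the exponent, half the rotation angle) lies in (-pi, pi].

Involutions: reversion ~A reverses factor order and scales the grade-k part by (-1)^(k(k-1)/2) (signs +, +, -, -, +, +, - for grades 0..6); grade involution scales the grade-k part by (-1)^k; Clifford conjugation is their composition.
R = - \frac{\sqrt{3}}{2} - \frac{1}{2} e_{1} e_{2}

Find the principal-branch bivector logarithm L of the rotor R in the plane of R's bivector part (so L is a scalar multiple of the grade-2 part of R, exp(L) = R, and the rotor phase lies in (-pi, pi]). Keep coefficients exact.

The scalar part of R is - \frac{\sqrt{3}}{2}, which pins the rotor phase on the principal branch; dividing the bivector part by the sine of that phase recovers the unit plane, and L is the phase times that plane.
Concretely: cos(phase) = - \frac{\sqrt{3}}{2} gives phase = ±\frac{5 \pi}{6}, and since phase/sin(phase) is even the sign is immaterial: L = (phase/sin(phase)) * <R>_2 = (\frac{5 \pi}{3}) * <R>_2.
Answer: - \frac{5 \pi}{6} e_{1} e_{2}


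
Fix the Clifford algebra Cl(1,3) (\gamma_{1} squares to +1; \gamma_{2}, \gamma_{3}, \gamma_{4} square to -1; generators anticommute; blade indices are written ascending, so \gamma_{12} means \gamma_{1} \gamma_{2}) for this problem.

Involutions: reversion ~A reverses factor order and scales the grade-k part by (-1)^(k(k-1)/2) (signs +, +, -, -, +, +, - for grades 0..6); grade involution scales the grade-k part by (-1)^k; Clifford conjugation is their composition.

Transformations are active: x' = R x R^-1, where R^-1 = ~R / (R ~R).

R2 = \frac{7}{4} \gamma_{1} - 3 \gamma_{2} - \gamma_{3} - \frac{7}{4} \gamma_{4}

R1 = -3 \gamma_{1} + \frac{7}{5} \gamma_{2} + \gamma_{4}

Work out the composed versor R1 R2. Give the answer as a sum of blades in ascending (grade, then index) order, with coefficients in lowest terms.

Distribute over the terms of R1 (each basis-blade product reordered to ascending indices, repeated generators contracted through their squares):
(-3 \gamma_{1}) R2 = -\frac{21}{4} + 9 \gamma_{12} + 3 \gamma_{13} + \frac{21}{4} \gamma_{14}
(\frac{7}{5} \gamma_{2}) R2 = \frac{21}{5} - \frac{49}{20} \gamma_{12} - \frac{7}{5} \gamma_{23} - \frac{49}{20} \gamma_{24}
(\gamma_{4}) R2 = \frac{7}{4} - \frac{7}{4} \gamma_{14} + 3 \gamma_{24} + \gamma_{34}
Summing the partial products and collecting blades:
Answer: \frac{7}{10} + \frac{131}{20} \gamma_{12} + 3 \gamma_{13} + \frac{7}{2} \gamma_{14} - \frac{7}{5} \gamma_{23} + \frac{11}{20} \gamma_{24} + \gamma_{34}


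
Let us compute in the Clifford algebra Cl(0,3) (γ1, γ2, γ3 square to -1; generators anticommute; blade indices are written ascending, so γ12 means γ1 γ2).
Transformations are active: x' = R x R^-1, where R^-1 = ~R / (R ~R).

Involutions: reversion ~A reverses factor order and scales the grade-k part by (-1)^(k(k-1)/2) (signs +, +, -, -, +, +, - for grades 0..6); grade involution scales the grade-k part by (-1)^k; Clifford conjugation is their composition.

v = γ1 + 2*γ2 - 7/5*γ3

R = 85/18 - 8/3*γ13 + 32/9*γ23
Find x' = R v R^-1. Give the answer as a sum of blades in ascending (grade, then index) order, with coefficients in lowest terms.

~R = 85/18 + 8/3*γ13 - 32/9*γ23, and R ~R = 13625/324, so R^-1 = ~R / (13625/324).
R v = 89/90*γ1 + 649/45*γ2 - 13/6*γ3 + 80/9*γ123
Answer: 9881/13625*γ1 + 32242/13625*γ2 + 2489/2725*γ3


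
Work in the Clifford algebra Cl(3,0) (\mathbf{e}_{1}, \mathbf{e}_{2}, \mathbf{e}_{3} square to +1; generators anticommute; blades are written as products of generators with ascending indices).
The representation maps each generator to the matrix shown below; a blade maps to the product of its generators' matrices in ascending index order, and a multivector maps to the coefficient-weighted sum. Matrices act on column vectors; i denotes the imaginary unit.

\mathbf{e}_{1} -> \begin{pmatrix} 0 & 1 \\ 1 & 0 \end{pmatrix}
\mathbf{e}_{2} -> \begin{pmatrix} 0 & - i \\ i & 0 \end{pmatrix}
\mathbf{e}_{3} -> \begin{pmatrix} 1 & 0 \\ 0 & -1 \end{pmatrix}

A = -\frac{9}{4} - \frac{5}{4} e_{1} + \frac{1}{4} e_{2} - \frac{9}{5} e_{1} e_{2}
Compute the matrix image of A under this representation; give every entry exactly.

Bivector images (products of the table entries): rho(e_{1} e_{2}) = rho(\mathbf{e}_{1})rho(\mathbf{e}_{2}) = \begin{pmatrix} i & 0 \\ 0 & - i \end{pmatrix}.
M = (-\frac{9}{4})*1 + (-\frac{5}{4})*rho(e_{1}) + (\frac{1}{4})*rho(e_{2}) + (-\frac{9}{5})*rho(e_{1} e_{2}), summed entrywise (1 is the identity matrix):
Answer: \begin{pmatrix} - \frac{9}{4} - \frac{9 i}{5} & - \frac{5}{4} - \frac{i}{4} \\ - \frac{5}{4} + \frac{i}{4} & - \frac{9}{4} + \frac{9 i}{5} \end{pmatrix}


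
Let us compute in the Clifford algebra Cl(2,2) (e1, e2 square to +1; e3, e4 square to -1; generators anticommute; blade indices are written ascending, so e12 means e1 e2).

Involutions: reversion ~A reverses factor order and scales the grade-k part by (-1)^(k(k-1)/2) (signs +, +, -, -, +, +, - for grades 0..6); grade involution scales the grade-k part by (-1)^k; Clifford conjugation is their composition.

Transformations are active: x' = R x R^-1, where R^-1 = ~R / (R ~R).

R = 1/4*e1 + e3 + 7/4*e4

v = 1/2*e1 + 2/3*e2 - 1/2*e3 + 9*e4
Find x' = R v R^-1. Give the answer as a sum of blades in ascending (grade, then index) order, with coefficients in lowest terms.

~R = 1/4*e1 + e3 + 7/4*e4, and R ~R = -4, so R^-1 = ~R / (-4).
R v = -121/8 + 1/6*e12 - 5/8*e13 + 11/8*e14 - 2/3*e23 - 7/6*e24 + 79/8*e34
Answer: 89/64*e1 - 2/3*e2 + 129/16*e3 + 271/64*e4


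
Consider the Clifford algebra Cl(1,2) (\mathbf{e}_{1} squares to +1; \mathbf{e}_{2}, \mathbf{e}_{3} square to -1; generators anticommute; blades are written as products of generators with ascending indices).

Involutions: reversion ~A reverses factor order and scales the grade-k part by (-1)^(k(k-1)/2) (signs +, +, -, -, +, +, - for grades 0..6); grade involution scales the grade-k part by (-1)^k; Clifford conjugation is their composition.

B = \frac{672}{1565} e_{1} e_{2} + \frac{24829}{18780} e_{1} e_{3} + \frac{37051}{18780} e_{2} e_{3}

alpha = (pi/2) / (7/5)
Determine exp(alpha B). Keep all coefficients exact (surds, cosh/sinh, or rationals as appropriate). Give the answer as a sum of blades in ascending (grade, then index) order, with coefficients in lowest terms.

B^2 term by term: the squares give (\frac{672}{1565})^2*(e_{1} e_{2})^2 + (\frac{24829}{18780})^2*(e_{1} e_{3})^2 + (\frac{37051}{18780})^2*(e_{2} e_{3})^2 = \frac{451584}{2449225}*(+1) + \frac{616479241}{352688400}*(+1) + \frac{1372776601}{352688400}*(-1) = -\frac{49}{25} (each basis 2-blade squares to minus the product of its generators' squares); cross terms between blades sharing an index anticommute and cancel. So B^2 = -\frac{49}{25}.
B^2 = -\frac{49}{25} — the negative square puts this in the circular regime; l = \frac{7}{5}, alpha*l = \frac{\pi}{2}, so exp(alpha B) = cos(\frac{\pi}{2}) + (sin(\frac{\pi}{2})/(\frac{7}{5}))*B = 0 + (\frac{5}{7})*B.
Answer: \frac{96}{313} e_{1} e_{2} + \frac{3547}{3756} e_{1} e_{3} + \frac{5293}{3756} e_{2} e_{3}


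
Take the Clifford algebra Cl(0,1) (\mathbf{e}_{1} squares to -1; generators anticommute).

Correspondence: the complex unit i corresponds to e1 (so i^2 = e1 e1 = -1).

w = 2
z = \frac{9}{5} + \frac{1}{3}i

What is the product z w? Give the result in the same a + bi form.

In blades: z = \frac{9}{5} + \frac{1}{3} e_{1}, w = 2.
Distribute z over w term by term (generator squares from the signature, products reordered to ascending indices): (\frac{9}{5})*w = \frac{18}{5}; (\frac{1}{3} e_{1})*w = \frac{2}{3} e_{1}.
Sum: \frac{18}{5} + \frac{2}{3} e_{1}; translating back through the correspondence:
Answer: \frac{18}{5} + \frac{2}{3}i


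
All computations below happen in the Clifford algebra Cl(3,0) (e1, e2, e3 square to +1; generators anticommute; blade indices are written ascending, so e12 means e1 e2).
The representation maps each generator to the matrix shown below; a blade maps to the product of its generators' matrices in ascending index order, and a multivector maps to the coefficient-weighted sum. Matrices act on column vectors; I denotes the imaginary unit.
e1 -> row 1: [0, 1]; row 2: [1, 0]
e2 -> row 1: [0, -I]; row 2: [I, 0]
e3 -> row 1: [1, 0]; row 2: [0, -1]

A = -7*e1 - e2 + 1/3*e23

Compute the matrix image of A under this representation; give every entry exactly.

Bivector images (products of the table entries): rho(e23) = rho(e2)rho(e3) = row 1: [0, I]; row 2: [I, 0].
M = (-7)*rho(e1) + (-1)*rho(e2) + (1/3)*rho(e23), summed entrywise:
Answer: row 1: [0, -7 + 4*I/3]; row 2: [-7 - 2*I/3, 0]


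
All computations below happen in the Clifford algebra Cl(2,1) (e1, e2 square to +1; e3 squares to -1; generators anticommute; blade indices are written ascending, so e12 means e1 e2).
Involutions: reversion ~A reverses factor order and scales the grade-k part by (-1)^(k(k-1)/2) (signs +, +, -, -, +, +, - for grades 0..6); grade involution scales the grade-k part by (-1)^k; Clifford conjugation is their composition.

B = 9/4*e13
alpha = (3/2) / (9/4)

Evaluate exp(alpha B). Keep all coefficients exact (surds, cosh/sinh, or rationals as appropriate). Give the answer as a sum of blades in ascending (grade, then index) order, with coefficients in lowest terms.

B^2 = (9/4)^2*(e13)^2 = 81/16*(+1) = 81/16 (a basis 2-blade squares to minus the product of its generators' squares).
B^2 = 81/16 — a positive square means the series sums to a boost: l = 9/4, alpha*l = 3/2, so exp(alpha B) = cosh(3/2) + (sinh(3/2)/(9/4))*B = cosh(3/2) + (4*sinh(3/2)/9)*B.
Answer: cosh(3/2) + sinh(3/2)*e13


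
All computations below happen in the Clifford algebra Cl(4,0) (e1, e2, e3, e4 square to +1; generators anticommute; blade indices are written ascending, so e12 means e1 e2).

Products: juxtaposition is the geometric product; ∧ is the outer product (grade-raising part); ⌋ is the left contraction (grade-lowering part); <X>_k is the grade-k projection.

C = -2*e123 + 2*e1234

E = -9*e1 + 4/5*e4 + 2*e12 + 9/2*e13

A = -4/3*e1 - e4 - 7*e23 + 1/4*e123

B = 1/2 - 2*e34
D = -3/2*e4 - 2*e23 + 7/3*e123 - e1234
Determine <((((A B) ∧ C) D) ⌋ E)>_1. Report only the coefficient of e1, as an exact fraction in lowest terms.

step 1: -2/3*e1 - 2*e3 - 1/2*e4 - 7/2*e23 + 14*e24 + 1/8*e123 - 1/2*e124 + 8/3*e134
step 2: -e1234
step 3: 1 - 7/3*e4 - 2*e14 + 3/2*e123
step 4: -28/15 - 9*e1 + 4/5*e4 + 2*e12 + 9/2*e13
step 5: -9*e1 + 4/5*e4
Answer: -9


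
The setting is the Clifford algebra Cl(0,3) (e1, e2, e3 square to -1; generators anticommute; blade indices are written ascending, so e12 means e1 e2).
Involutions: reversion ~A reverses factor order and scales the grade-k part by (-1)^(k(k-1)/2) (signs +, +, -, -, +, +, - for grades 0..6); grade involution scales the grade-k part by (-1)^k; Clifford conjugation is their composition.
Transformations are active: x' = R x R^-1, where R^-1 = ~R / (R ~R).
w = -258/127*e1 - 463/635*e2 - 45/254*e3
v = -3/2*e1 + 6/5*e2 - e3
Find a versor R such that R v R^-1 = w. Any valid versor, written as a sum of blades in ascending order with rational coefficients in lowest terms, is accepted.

A norm check does it: q(v) = q(w) = -469/100, hence R = v + w = -897/254*e1 + 299/635*e2 - 299/254*e3 realises the map — parallel part kept, (v - w)/2 negated, v carried to w.
Answer: -897/254*e1 + 299/635*e2 - 299/254*e3


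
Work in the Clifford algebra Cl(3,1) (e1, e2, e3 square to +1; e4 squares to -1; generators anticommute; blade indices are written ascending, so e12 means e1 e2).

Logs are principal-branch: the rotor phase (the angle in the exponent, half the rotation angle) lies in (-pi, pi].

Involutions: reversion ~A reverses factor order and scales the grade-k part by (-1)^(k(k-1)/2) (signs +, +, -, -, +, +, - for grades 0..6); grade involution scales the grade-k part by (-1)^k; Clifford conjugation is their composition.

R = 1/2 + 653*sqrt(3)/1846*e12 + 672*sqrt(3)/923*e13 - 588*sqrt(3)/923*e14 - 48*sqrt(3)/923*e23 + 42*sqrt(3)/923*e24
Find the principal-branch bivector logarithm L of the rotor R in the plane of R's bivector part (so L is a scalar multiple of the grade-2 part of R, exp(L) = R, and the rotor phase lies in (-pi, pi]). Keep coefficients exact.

The scalar part of R is 1/2, and that scalar determines the rotor phase on the principal branch; recovering the unit plane as bivector-part over sine of the phase gives L = phase * plane.
Concretely: cos(phase) = 1/2 gives phase = ±pi/3, and since phase/sin(phase) is even the sign is immaterial: L = (phase/sin(phase)) * <R>_2 = (2*sqrt(3)*pi/9) * <R>_2.
Answer: 653*pi/2769*e12 + 448*pi/923*e13 - 392*pi/923*e14 - 32*pi/923*e23 + 28*pi/923*e24


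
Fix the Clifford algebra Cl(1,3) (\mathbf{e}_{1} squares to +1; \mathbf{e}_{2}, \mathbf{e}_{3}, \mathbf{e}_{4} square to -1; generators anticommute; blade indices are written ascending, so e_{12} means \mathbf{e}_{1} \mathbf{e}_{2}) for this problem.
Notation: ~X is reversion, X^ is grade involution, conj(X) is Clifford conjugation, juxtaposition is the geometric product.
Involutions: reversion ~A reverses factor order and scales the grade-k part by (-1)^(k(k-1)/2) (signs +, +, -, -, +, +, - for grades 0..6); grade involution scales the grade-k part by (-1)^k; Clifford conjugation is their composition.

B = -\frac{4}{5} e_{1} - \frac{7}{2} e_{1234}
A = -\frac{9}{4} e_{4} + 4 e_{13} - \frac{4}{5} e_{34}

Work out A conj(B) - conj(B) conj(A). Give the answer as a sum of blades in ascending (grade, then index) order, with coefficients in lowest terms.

first term: -\frac{16}{5} e_{3} - \frac{14}{5} e_{12} + \frac{9}{5} e_{14} + 14 e_{24} + \frac{63}{8} e_{123} - \frac{16}{25} e_{134}
second term: -\frac{16}{5} e_{3} + \frac{14}{5} e_{12} + \frac{9}{5} e_{14} - 14 e_{24} + \frac{63}{8} e_{123} + \frac{16}{25} e_{134}
Answer: -\frac{28}{5} e_{12} + 28 e_{24} - \frac{32}{25} e_{134}


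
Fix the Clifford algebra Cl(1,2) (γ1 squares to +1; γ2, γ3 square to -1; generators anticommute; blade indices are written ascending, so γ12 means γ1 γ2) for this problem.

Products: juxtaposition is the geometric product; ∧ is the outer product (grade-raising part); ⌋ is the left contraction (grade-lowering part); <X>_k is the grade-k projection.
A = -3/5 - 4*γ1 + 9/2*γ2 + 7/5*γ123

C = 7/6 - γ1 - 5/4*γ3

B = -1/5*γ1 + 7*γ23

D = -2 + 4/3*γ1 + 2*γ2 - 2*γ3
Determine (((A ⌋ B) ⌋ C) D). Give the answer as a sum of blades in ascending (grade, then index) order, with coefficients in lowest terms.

step 1: 4/5 + 3/25*γ1 - 63/2*γ3 - 21/5*γ23
step 2: -23137/600 - 4/5*γ1 - γ3
step 3: 22217/300 - 22417/450*γ1 - 23137/300*γ2 + 23737/300*γ3 - 8/5*γ12 + 44/15*γ13 + 2*γ23
Answer: 22217/300 - 22417/450*γ1 - 23137/300*γ2 + 23737/300*γ3 - 8/5*γ12 + 44/15*γ13 + 2*γ23


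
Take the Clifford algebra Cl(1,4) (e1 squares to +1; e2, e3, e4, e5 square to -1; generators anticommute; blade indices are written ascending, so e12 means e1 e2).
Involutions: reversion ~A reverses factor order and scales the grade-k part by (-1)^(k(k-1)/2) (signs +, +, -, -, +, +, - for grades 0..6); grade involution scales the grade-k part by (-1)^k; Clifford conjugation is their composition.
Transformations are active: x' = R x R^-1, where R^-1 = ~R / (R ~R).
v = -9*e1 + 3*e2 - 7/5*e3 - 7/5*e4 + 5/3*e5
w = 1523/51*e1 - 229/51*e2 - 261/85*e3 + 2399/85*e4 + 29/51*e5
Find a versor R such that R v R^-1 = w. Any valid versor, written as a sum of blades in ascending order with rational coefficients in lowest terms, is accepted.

Equal squares first: v^2 = w^2 = 14693/225. Then v + w = 1064/51*e1 - 76/51*e2 - 76/17*e3 + 456/17*e4 + 38/17*e5 is a versor taking v to w, provided it is invertible.
Answer: 1064/51*e1 - 76/51*e2 - 76/17*e3 + 456/17*e4 + 38/17*e5


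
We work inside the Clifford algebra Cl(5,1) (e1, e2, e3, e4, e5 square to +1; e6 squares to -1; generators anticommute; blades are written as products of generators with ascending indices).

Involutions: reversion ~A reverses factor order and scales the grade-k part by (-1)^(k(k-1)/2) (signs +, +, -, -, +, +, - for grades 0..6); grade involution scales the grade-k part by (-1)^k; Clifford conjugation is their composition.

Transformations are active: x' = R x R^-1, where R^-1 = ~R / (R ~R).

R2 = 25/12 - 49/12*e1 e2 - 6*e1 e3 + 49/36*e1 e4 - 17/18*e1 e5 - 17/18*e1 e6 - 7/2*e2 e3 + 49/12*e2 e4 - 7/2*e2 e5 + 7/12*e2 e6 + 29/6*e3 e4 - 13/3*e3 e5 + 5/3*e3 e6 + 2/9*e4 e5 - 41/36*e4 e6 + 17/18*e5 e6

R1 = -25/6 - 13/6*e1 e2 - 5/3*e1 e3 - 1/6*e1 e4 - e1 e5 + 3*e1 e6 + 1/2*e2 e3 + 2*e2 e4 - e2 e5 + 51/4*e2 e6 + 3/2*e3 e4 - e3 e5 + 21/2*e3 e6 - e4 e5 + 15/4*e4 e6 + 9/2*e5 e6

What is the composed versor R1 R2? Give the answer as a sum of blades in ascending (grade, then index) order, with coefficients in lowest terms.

Distribute over the grade parts of R1 (each basis-blade product reordered to ascending indices, repeated generators contracted through their squares):
<R1>_0 (= -25/6) R2 = -625/72 + 1225/72*e1 e2 + 25*e1 e3 - 1225/216*e1 e4 + 425/108*e1 e5 + 425/108*e1 e6 + 175/12*e2 e3 - 1225/72*e2 e4 + 175/12*e2 e5 - 175/72*e2 e6 - 725/36*e3 e4 + 325/18*e3 e5 - 125/18*e3 e6 - 25/27*e4 e5 + 1025/216*e4 e6 - 425/108*e5 e6
<R1>_2 (= -13/6*e1 e2 - 5/3*e1 e3 - 1/6*e1 e4 - e1 e5 + 3*e1 e6 + 1/2*e2 e3 + 2*e2 e4 - e2 e5 + 51/4*e2 e6 + 3/2*e3 e4 - e3 e5 + 21/2*e3 e6 - e4 e5 + 15/4*e4 e6 + 9/2*e5 e6) R2 = -1013/54 + 31/24*e1 e2 + 739/36*e1 e3 + 29/24*e1 e4 + 1193/108*e1 e5 + 24983/216*e1 e6 + 403/72*e2 e3 + 535/216*e2 e4 + 889/108*e2 e5 + 5083/108*e2 e6 - 3521/216*e3 e4 + 1639/108*e3 e5 - 9481/216*e3 e6 + 521/54*e4 e5 + 23531/216*e4 e6 - 991/12*e5 e6 + 125/36*e1 e2 e3 e4 + 14/3*e1 e2 e3 e5 + 1441/72*e1 e2 e3 e6 - 43/27*e1 e2 e4 e5 - 533/27*e1 e2 e4 e6 - 937/54*e1 e2 e5 e6 + 1/54*e1 e3 e4 e5 - 4651/216*e1 e3 e4 e6 - 3137/108*e1 e3 e5 e6 + 539/54*e1 e4 e5 e6 + 113/18*e2 e3 e4 e5 + 187/72*e2 e3 e4 e6 - 1177/36*e2 e3 e5 e6 + 69/2*e2 e4 e5 e6 + 701/18*e3 e4 e5 e6
Summing the partial products and collecting blades:
Answer: -5927/216 + 659/36*e1 e2 + 1639/36*e1 e3 - 241/54*e1 e4 + 809/54*e1 e5 + 8611/72*e1 e6 + 1453/72*e2 e3 - 785/54*e2 e4 + 616/27*e2 e5 + 9641/216*e2 e6 - 7871/216*e3 e4 + 3589/108*e3 e5 - 10981/216*e3 e6 + 157/18*e4 e5 + 6139/54*e4 e6 - 2336/27*e5 e6 + 125/36*e1 e2 e3 e4 + 14/3*e1 e2 e3 e5 + 1441/72*e1 e2 e3 e6 - 43/27*e1 e2 e4 e5 - 533/27*e1 e2 e4 e6 - 937/54*e1 e2 e5 e6 + 1/54*e1 e3 e4 e5 - 4651/216*e1 e3 e4 e6 - 3137/108*e1 e3 e5 e6 + 539/54*e1 e4 e5 e6 + 113/18*e2 e3 e4 e5 + 187/72*e2 e3 e4 e6 - 1177/36*e2 e3 e5 e6 + 69/2*e2 e4 e5 e6 + 701/18*e3 e4 e5 e6


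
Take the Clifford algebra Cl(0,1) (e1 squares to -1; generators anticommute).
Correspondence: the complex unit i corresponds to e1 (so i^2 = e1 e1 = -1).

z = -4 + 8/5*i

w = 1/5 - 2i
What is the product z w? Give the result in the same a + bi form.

In blades: z = -4 + 8/5*e1, w = 1/5 - 2*e1.
Distribute z over w term by term (generator squares from the signature, products reordered to ascending indices): (-4)*w = -4/5 + 8*e1; (8/5*e1)*w = 16/5 + 8/25*e1.
Sum: 12/5 + 208/25*e1; translating back through the correspondence:
Answer: 12/5 + 208/25*i
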